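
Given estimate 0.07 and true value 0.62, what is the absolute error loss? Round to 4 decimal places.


Absolute error = |estimate - true|
= |-0.55| = 0.55

0.55


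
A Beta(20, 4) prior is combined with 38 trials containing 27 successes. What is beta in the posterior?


In conjugate updating:
beta_posterior = beta_prior + (n - k)
= 4 + (38 - 27)
= 4 + 11 = 15

15


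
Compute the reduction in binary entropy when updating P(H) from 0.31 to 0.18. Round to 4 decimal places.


H_before = -p*log2(p) - (1-p)*log2(1-p) for p=0.31: 0.8932
H_after for p=0.18: 0.6801
Reduction = 0.8932 - 0.6801 = 0.2131

0.2131


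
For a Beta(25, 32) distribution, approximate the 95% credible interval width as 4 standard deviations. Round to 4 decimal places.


Variance of Beta(a,b) = ab / ((a+b)^2 * (a+b+1))
= 25*32 / ((57)^2 * 58)
= 0.0042
SD = sqrt(0.0042) = 0.0652
Width = 4 * SD = 0.2606

0.2606


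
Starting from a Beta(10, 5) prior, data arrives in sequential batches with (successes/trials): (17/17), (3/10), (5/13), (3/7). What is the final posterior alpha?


In sequential Bayesian updating, we sum all successes.
Total successes = 28
Final alpha = 10 + 28 = 38

38


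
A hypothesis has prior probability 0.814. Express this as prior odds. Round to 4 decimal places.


Odds = P(H) / P(not H) = 0.814 / 0.186
= 4.3763

4.3763


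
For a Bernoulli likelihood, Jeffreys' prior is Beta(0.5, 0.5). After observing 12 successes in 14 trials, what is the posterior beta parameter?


Jeffreys' prior for Bernoulli is Beta(0.5, 0.5).
Posterior is Beta(0.5 + k, 0.5 + n - k).
Posterior beta = 0.5 + (n - k) = 0.5 + 2 = 2.5

2.5


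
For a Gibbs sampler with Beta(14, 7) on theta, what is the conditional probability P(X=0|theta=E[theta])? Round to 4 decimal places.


E[theta] = 14/(14+7) = 0.6667
P(X=0|theta) = 1 - theta = 0.3333

0.3333


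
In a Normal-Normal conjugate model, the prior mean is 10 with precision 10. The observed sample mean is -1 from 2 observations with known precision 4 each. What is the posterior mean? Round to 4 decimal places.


Posterior precision = tau0 + n*tau = 10 + 2*4 = 18
Posterior mean = (tau0*mu0 + n*tau*xbar) / posterior_precision
= (10*10 + 2*4*-1) / 18
= 92 / 18 = 5.1111

5.1111


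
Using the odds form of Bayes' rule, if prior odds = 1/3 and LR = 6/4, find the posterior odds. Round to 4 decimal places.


Bayes' rule in odds form: posterior odds = prior odds * LR
= (1 * 6) / (3 * 4)
= 6/12 = 0.5

0.5


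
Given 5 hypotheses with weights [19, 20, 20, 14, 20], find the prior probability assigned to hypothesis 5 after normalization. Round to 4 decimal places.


To normalize, divide each weight by the sum of all weights.
Sum = 93
Prior(H5) = 20/93 = 0.2151

0.2151


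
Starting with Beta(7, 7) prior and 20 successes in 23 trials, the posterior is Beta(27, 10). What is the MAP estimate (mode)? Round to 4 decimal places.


The mode of Beta(a, b) when a > 1 and b > 1 is (a-1)/(a+b-2)
= (27 - 1) / (27 + 10 - 2)
= 26 / 35
= 0.7429

0.7429


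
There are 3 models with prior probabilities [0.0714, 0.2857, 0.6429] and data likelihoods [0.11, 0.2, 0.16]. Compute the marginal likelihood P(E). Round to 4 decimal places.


P(E) = sum over models of P(M_i) * P(E|M_i)
= 0.0714*0.11 + 0.2857*0.2 + 0.6429*0.16
= 0.1679

0.1679


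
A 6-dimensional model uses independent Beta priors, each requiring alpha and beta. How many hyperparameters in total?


Per parameter: 2 (alpha and beta).
Total = 6 * 2 = 12

12


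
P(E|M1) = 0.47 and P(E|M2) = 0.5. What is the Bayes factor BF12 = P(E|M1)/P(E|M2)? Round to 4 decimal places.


Bayes factor BF12 = P(E|M1) / P(E|M2)
= 0.47 / 0.5
= 0.94

0.94


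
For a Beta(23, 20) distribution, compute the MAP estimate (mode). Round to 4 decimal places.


MAP = mode = (a-1)/(a+b-2)
= (23-1)/(23+20-2)
= 22/41 = 0.5366

0.5366


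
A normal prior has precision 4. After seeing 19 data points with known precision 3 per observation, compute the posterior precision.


In the conjugate normal model, precisions add:
tau_posterior = tau_prior + n * tau_data
= 4 + 19*3 = 61

61


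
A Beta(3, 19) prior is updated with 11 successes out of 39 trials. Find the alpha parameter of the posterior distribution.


In the Beta-Binomial conjugate update:
alpha_post = alpha_prior + successes
= 3 + 11
= 14

14


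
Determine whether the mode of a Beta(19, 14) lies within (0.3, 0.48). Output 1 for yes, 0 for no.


First find the mode: (a-1)/(a+b-2) = 0.5806
Is 0.5806 in (0.3, 0.48)? 0

0


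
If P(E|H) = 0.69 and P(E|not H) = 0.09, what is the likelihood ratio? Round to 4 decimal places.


Likelihood ratio = P(E|H) / P(E|not H)
= 0.69 / 0.09
= 7.6667

7.6667


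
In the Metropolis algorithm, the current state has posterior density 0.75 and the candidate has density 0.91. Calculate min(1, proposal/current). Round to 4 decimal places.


Ratio = 0.91/0.75 = 1.2133
Acceptance probability = min(1, 1.2133)
= 1.0

1.0


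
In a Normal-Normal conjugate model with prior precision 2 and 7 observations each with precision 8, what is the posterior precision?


Posterior precision = prior precision + n * observation precision
= 2 + 7 * 8
= 2 + 56 = 58

58


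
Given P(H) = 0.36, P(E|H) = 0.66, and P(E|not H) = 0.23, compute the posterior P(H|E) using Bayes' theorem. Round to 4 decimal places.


By Bayes' theorem: P(H|E) = P(E|H)*P(H) / P(E)
P(E) = P(E|H)*P(H) + P(E|not H)*P(not H)
P(E) = 0.66*0.36 + 0.23*0.64 = 0.3848
P(H|E) = 0.66*0.36 / 0.3848 = 0.6175

0.6175


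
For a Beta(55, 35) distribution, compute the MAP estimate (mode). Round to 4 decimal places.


MAP = mode = (a-1)/(a+b-2)
= (55-1)/(55+35-2)
= 54/88 = 0.6136

0.6136


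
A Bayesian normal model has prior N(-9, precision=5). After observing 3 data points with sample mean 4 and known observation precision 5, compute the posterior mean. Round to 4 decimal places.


Posterior mean = (prior_precision * prior_mean + n * data_precision * data_mean) / (prior_precision + n * data_precision)
Numerator = 5*-9 + 3*5*4 = 15
Denominator = 5 + 3*5 = 20
Posterior mean = 0.75

0.75


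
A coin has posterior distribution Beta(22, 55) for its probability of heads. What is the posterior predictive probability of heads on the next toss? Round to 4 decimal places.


Posterior predictive = E[theta] = alpha/(alpha+beta)
= 22/77
= 0.2857

0.2857


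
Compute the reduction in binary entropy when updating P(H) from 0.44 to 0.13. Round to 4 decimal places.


H_before = -p*log2(p) - (1-p)*log2(1-p) for p=0.44: 0.9896
H_after for p=0.13: 0.5574
Reduction = 0.9896 - 0.5574 = 0.4321

0.4321


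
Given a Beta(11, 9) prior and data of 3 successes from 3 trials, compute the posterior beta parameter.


Number of failures = 3 - 3 = 0
Posterior beta = 9 + 0 = 9

9


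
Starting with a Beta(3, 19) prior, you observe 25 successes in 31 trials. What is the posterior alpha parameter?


For a Beta-Binomial conjugate model:
Posterior alpha = prior alpha + number of successes
= 3 + 25 = 28

28


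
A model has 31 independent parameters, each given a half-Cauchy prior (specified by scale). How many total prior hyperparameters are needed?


Each half-Cauchy prior needs 1 hyperparameter (scale).
Total = 1 * 31 = 31

31


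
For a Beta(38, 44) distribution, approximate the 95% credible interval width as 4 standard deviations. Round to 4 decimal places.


Variance of Beta(a,b) = ab / ((a+b)^2 * (a+b+1))
= 38*44 / ((82)^2 * 83)
= 0.003
SD = sqrt(0.003) = 0.0547
Width = 4 * SD = 0.2189

0.2189


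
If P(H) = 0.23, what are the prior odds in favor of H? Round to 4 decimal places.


Prior odds = P(H) / (1 - P(H))
= 0.23 / 0.77
= 0.2987

0.2987


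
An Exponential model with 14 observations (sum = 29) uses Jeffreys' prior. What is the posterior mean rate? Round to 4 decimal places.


Posterior Gamma(14, 29)
E[lambda] = 14/29 = 0.4828

0.4828


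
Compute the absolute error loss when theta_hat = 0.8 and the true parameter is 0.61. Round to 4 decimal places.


L = |theta_hat - theta_true|
= |0.8 - 0.61| = 0.19

0.19


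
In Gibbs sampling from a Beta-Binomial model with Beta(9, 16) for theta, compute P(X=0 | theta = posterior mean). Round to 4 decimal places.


Posterior mean = alpha/(alpha+beta) = 9/25 = 0.36
P(X=0|theta=mean) = 1 - theta = 0.64

0.64


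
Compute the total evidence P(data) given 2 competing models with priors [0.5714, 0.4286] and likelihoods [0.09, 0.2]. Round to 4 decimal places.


Marginal likelihood = sum P(model_i) * P(data|model_i)
Model 1: 0.5714 * 0.09 = 0.0514
Model 2: 0.4286 * 0.2 = 0.0857
Total = 0.1371

0.1371


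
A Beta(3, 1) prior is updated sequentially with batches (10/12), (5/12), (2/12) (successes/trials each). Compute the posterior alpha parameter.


Sequential conjugate updating is equivalent to a single batch update.
Total successes across all batches = 17
alpha_posterior = alpha_prior + total_successes = 3 + 17
= 20

20


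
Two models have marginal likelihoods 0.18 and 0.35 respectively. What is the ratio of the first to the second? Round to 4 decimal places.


Evidence ratio = 0.18 / 0.35
= 0.5143

0.5143


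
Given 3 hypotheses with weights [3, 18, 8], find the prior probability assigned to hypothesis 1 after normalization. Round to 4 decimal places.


To normalize, divide each weight by the sum of all weights.
Sum = 29
Prior(H1) = 3/29 = 0.1034

0.1034


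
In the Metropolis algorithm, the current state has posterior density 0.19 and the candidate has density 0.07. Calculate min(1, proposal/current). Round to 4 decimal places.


Ratio = 0.07/0.19 = 0.3684
Acceptance probability = min(1, 0.3684)
= 0.3684

0.3684


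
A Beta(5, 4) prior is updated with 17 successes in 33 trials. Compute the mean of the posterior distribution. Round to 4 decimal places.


After update: Beta(22, 20)
Mean = 22 / (22 + 20) = 22 / 42
= 0.5238

0.5238


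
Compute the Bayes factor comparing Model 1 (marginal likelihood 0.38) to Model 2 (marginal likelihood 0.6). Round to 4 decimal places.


BF12 = marginal likelihood of M1 / marginal likelihood of M2
= 0.38/0.6
= 0.6333

0.6333


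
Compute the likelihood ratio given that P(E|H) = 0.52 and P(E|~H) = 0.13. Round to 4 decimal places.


LR = P(E|H) / P(E|~H)
= 0.52 / 0.13 = 4.0

4.0


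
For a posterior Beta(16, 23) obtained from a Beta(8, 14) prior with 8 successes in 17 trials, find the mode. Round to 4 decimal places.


Mode = (alpha - 1) / (alpha + beta - 2)
= 15 / 37
= 0.4054

0.4054


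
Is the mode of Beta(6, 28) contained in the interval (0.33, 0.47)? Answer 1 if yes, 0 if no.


Mode = (a-1)/(a+b-2) = 5/32 = 0.1562
Interval: (0.33, 0.47)
Contains mode? 0

0


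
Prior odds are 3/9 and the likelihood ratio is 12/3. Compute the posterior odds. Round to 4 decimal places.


Posterior odds = prior odds * likelihood ratio
= (3/9) * (12/3)
= 36 / 27
= 1.3333

1.3333


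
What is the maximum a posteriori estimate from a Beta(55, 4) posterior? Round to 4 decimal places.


The MAP estimate equals the mode of the distribution.
Mode of Beta(a,b) = (a-1)/(a+b-2)
= 54/57
= 0.9474

0.9474


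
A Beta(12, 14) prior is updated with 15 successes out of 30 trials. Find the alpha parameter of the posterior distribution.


In the Beta-Binomial conjugate update:
alpha_post = alpha_prior + successes
= 12 + 15
= 27

27


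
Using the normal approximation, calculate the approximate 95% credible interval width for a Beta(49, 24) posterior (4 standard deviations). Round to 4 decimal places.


Var(Beta) = 49*24/(73^2 * 74) = 0.003
SD = 0.0546
Width ~ 4*SD = 0.2184

0.2184


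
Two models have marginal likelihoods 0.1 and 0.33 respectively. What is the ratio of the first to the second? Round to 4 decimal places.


Evidence ratio = 0.1 / 0.33
= 0.303

0.303


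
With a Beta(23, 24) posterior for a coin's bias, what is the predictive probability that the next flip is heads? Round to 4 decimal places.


The predictive probability equals the posterior mean.
P(next = heads) = alpha / (alpha + beta)
= 23 / 47 = 0.4894

0.4894


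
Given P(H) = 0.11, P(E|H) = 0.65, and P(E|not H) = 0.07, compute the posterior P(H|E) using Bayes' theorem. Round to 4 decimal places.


By Bayes' theorem: P(H|E) = P(E|H)*P(H) / P(E)
P(E) = P(E|H)*P(H) + P(E|not H)*P(not H)
P(E) = 0.65*0.11 + 0.07*0.89 = 0.1338
P(H|E) = 0.65*0.11 / 0.1338 = 0.5344

0.5344


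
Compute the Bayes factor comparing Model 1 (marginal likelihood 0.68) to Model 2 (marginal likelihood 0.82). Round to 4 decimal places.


BF12 = marginal likelihood of M1 / marginal likelihood of M2
= 0.68/0.82
= 0.8293

0.8293


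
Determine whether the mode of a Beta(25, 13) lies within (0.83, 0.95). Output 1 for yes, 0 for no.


First find the mode: (a-1)/(a+b-2) = 0.6667
Is 0.6667 in (0.83, 0.95)? 0

0


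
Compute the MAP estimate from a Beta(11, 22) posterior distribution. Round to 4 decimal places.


MAP = mode of Beta distribution
= (alpha - 1)/(alpha + beta - 2)
= (11-1)/(11+22-2)
= 10/31 = 0.3226

0.3226


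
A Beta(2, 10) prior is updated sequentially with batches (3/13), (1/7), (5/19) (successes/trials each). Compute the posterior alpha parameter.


Sequential conjugate updating is equivalent to a single batch update.
Total successes across all batches = 9
alpha_posterior = alpha_prior + total_successes = 2 + 9
= 11

11


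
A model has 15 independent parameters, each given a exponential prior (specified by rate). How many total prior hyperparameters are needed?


Each exponential prior needs 1 hyperparameter (rate).
Total = 1 * 15 = 15

15


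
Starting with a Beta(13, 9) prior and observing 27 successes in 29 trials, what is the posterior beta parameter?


Posterior beta = prior beta + failures
Failures = 29 - 27 = 2
beta_post = 9 + 2 = 11

11


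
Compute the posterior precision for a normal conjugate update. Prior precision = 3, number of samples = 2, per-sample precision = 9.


tau_post = tau_0 + n * tau
= 3 + 2 * 9 = 21

21


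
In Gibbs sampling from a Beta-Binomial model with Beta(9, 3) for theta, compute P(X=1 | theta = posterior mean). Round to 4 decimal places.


Posterior mean = alpha/(alpha+beta) = 9/12 = 0.75
P(X=1|theta=mean) = theta = 0.75

0.75


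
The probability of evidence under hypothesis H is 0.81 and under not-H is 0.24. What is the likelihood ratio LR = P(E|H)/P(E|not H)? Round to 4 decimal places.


LR = 0.81 / 0.24
= 3.375

3.375


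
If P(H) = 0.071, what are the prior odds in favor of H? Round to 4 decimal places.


Prior odds = P(H) / (1 - P(H))
= 0.071 / 0.929
= 0.0764

0.0764


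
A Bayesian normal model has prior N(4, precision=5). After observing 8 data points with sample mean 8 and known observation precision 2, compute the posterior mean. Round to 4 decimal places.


Posterior mean = (prior_precision * prior_mean + n * data_precision * data_mean) / (prior_precision + n * data_precision)
Numerator = 5*4 + 8*2*8 = 148
Denominator = 5 + 8*2 = 21
Posterior mean = 7.0476

7.0476


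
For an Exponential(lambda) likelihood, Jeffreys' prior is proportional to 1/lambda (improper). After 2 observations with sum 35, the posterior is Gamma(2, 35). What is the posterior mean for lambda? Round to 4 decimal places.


Posterior = Gamma(n, sum_x) = Gamma(2, 35)
Posterior mean = shape/rate = 2/35
= 0.0571

0.0571


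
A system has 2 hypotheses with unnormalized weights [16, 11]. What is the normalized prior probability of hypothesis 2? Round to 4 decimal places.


The normalized prior is the weight divided by the total.
Total weight = 27
P(H2) = 11 / 27 = 0.4074

0.4074


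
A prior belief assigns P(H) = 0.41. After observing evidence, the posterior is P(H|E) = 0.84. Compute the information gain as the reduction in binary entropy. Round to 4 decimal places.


H(prior) = -0.41*log2(0.41) - 0.59*log2(0.59)
= 0.9765
H(post) = -0.84*log2(0.84) - 0.16*log2(0.16)
= 0.6343
IG = 0.9765 - 0.6343 = 0.3422

0.3422


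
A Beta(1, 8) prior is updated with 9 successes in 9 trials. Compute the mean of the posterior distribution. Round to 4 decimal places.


After update: Beta(10, 8)
Mean = 10 / (10 + 8) = 10 / 18
= 0.5556

0.5556


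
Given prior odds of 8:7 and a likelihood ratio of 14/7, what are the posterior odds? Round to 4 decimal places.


Posterior odds = prior odds * LR
Prior odds = 8/7 = 1.1429
LR = 14/7 = 2.0
Posterior odds = 1.1429 * 2.0 = 2.2857

2.2857


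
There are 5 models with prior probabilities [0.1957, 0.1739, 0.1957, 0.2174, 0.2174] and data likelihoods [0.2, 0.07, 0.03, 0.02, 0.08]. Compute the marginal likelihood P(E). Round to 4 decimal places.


P(E) = sum over models of P(M_i) * P(E|M_i)
= 0.1957*0.2 + 0.1739*0.07 + 0.1957*0.03 + 0.2174*0.02 + 0.2174*0.08
= 0.0789

0.0789


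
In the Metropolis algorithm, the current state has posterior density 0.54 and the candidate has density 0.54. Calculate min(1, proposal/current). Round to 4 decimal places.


Ratio = 0.54/0.54 = 1.0
Acceptance probability = min(1, 1.0)
= 1.0

1.0


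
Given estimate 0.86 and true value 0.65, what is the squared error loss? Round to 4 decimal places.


Squared error = (estimate - true)^2
Difference = 0.21
Loss = 0.21^2 = 0.0441

0.0441


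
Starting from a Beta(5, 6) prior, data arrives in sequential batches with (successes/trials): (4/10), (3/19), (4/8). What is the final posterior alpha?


In sequential Bayesian updating, we sum all successes.
Total successes = 11
Final alpha = 5 + 11 = 16

16


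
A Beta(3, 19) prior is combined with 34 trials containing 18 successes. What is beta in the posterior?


In conjugate updating:
beta_posterior = beta_prior + (n - k)
= 19 + (34 - 18)
= 19 + 16 = 35

35


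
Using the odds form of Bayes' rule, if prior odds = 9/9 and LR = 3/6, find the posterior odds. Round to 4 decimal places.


Bayes' rule in odds form: posterior odds = prior odds * LR
= (9 * 3) / (9 * 6)
= 27/54 = 0.5

0.5


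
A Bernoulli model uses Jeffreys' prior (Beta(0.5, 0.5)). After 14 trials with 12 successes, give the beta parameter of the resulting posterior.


Posterior = Beta(prior_alpha + successes, prior_beta + failures)
= Beta(0.5 + 12, 0.5 + 2)
Posterior beta = 0.5 + (n - k) = 0.5 + 2 = 2.5

2.5


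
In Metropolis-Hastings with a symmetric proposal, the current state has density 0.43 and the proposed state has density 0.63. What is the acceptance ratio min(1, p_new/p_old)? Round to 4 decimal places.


Ratio = p_new / p_old = 0.63 / 0.43 = 1.4651
Acceptance = min(1, 1.4651) = 1.0

1.0


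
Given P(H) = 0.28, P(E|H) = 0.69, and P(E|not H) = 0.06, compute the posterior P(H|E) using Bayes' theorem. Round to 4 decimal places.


By Bayes' theorem: P(H|E) = P(E|H)*P(H) / P(E)
P(E) = P(E|H)*P(H) + P(E|not H)*P(not H)
P(E) = 0.69*0.28 + 0.06*0.72 = 0.2364
P(H|E) = 0.69*0.28 / 0.2364 = 0.8173

0.8173


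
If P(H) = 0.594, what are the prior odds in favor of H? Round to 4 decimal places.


Prior odds = P(H) / (1 - P(H))
= 0.594 / 0.406
= 1.4631

1.4631


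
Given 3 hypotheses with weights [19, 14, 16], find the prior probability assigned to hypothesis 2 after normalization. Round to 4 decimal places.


To normalize, divide each weight by the sum of all weights.
Sum = 49
Prior(H2) = 14/49 = 0.2857

0.2857


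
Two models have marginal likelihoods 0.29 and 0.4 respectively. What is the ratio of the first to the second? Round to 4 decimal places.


Evidence ratio = 0.29 / 0.4
= 0.725

0.725


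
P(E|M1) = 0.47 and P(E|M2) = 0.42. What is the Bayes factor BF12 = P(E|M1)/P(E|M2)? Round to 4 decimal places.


Bayes factor BF12 = P(E|M1) / P(E|M2)
= 0.47 / 0.42
= 1.119

1.119


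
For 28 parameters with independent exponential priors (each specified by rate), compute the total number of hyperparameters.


A exponential prior has 1 hyperparameter per parameter.
Total = 28 * 1 = 28

28


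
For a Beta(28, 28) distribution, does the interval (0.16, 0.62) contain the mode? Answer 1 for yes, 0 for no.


Mode of Beta(a,b) = (a-1)/(a+b-2)
= (28-1)/(28+28-2) = 0.5
Check: 0.16 <= 0.5 <= 0.62?
Result: 1

1


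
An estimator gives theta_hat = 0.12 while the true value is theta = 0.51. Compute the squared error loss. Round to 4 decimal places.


The squared error loss is (theta_hat - theta)^2
= (0.12 - 0.51)^2
= (-0.39)^2 = 0.1521

0.1521


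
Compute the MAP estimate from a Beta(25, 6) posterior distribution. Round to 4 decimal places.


MAP = mode of Beta distribution
= (alpha - 1)/(alpha + beta - 2)
= (25-1)/(25+6-2)
= 24/29 = 0.8276

0.8276


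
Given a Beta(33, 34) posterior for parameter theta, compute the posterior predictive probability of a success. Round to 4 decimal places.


For a Beta-Bernoulli model, the predictive probability is the mean:
P(success) = 33/(33+34) = 33/67 = 0.4925

0.4925


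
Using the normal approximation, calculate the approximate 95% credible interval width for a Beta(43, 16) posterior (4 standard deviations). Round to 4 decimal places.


Var(Beta) = 43*16/(59^2 * 60) = 0.0033
SD = 0.0574
Width ~ 4*SD = 0.2296

0.2296


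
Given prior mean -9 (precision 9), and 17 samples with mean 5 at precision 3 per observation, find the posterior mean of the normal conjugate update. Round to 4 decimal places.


The posterior mean is a precision-weighted average of prior and data.
Post. prec. = 9 + 51 = 60
Post. mean = (-81 + 255)/60 = 174/60 = 2.9

2.9


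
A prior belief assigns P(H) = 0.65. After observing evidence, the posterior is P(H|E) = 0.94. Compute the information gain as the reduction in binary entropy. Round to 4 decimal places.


H(prior) = -0.65*log2(0.65) - 0.35*log2(0.35)
= 0.9341
H(post) = -0.94*log2(0.94) - 0.06*log2(0.06)
= 0.3274
IG = 0.9341 - 0.3274 = 0.6066

0.6066


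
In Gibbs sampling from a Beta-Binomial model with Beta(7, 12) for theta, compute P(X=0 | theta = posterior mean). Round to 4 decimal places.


Posterior mean = alpha/(alpha+beta) = 7/19 = 0.3684
P(X=0|theta=mean) = 1 - theta = 0.6316

0.6316


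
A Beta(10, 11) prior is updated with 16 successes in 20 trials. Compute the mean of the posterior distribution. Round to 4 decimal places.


After update: Beta(26, 15)
Mean = 26 / (26 + 15) = 26 / 41
= 0.6341

0.6341


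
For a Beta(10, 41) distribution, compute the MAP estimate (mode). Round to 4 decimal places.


MAP = mode = (a-1)/(a+b-2)
= (10-1)/(10+41-2)
= 9/49 = 0.1837

0.1837


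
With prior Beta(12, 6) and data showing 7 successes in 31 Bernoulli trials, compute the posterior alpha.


Conjugate update: alpha_posterior = alpha_prior + k
= 12 + 7 = 19

19


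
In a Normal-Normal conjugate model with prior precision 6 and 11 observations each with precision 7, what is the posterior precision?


Posterior precision = prior precision + n * observation precision
= 6 + 11 * 7
= 6 + 77 = 83

83


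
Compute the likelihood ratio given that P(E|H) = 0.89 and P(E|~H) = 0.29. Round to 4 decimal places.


LR = P(E|H) / P(E|~H)
= 0.89 / 0.29 = 3.069

3.069


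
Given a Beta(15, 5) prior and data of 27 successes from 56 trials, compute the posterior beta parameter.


Number of failures = 56 - 27 = 29
Posterior beta = 5 + 29 = 34

34


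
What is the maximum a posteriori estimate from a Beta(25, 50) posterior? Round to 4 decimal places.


The MAP estimate equals the mode of the distribution.
Mode of Beta(a,b) = (a-1)/(a+b-2)
= 24/73
= 0.3288

0.3288


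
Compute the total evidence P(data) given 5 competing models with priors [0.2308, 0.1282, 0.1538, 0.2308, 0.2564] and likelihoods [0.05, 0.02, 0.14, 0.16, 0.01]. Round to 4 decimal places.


Marginal likelihood = sum P(model_i) * P(data|model_i)
Model 1: 0.2308 * 0.05 = 0.0115
Model 2: 0.1282 * 0.02 = 0.0026
Model 3: 0.1538 * 0.14 = 0.0215
Model 4: 0.2308 * 0.16 = 0.0369
Model 5: 0.2564 * 0.01 = 0.0026
Total = 0.0751

0.0751


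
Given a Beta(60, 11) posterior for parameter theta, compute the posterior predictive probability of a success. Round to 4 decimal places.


For a Beta-Bernoulli model, the predictive probability is the mean:
P(success) = 60/(60+11) = 60/71 = 0.8451

0.8451


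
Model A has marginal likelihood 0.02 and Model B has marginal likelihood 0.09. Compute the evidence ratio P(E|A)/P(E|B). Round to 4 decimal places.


Evidence ratio = P(E|A) / P(E|B)
= 0.02 / 0.09
= 0.2222

0.2222


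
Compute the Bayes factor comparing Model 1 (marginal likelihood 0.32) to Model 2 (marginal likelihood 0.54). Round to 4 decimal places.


BF12 = marginal likelihood of M1 / marginal likelihood of M2
= 0.32/0.54
= 0.5926

0.5926


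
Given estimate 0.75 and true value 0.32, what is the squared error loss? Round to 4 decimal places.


Squared error = (estimate - true)^2
Difference = 0.43
Loss = 0.43^2 = 0.1849

0.1849


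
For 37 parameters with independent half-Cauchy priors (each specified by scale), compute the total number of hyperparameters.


A half-Cauchy prior has 1 hyperparameter per parameter.
Total = 37 * 1 = 37

37


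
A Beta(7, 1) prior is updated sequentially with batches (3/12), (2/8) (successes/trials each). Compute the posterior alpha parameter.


Sequential conjugate updating is equivalent to a single batch update.
Total successes across all batches = 5
alpha_posterior = alpha_prior + total_successes = 7 + 5
= 12

12


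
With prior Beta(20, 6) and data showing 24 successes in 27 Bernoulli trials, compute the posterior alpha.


Conjugate update: alpha_posterior = alpha_prior + k
= 20 + 24 = 44

44


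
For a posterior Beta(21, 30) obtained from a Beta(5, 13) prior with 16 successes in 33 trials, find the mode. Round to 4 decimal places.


Mode = (alpha - 1) / (alpha + beta - 2)
= 20 / 49
= 0.4082

0.4082


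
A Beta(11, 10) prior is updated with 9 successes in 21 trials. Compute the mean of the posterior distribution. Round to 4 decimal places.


After update: Beta(20, 22)
Mean = 20 / (20 + 22) = 20 / 42
= 0.4762

0.4762


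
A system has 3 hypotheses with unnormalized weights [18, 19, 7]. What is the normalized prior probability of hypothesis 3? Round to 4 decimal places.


The normalized prior is the weight divided by the total.
Total weight = 44
P(H3) = 7 / 44 = 0.1591

0.1591


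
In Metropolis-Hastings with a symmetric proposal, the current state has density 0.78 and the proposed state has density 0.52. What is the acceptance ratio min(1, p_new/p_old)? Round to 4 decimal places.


Ratio = p_new / p_old = 0.52 / 0.78 = 0.6667
Acceptance = min(1, 0.6667) = 0.6667

0.6667


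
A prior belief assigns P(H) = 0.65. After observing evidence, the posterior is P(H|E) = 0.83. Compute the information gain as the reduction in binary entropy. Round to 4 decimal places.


H(prior) = -0.65*log2(0.65) - 0.35*log2(0.35)
= 0.9341
H(post) = -0.83*log2(0.83) - 0.17*log2(0.17)
= 0.6577
IG = 0.9341 - 0.6577 = 0.2764

0.2764


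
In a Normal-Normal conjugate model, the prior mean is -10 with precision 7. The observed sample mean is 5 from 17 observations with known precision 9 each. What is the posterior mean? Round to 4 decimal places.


Posterior precision = tau0 + n*tau = 7 + 17*9 = 160
Posterior mean = (tau0*mu0 + n*tau*xbar) / posterior_precision
= (7*-10 + 17*9*5) / 160
= 695 / 160 = 4.3438

4.3438


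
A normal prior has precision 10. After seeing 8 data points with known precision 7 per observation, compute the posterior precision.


In the conjugate normal model, precisions add:
tau_posterior = tau_prior + n * tau_data
= 10 + 8*7 = 66

66


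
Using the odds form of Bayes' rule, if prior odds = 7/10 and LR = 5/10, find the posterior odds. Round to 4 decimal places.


Bayes' rule in odds form: posterior odds = prior odds * LR
= (7 * 5) / (10 * 10)
= 35/100 = 0.35

0.35


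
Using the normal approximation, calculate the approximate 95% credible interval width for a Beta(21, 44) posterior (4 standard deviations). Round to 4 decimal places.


Var(Beta) = 21*44/(65^2 * 66) = 0.0033
SD = 0.0576
Width ~ 4*SD = 0.2303

0.2303


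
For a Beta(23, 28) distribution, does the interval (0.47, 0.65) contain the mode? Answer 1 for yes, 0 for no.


Mode of Beta(a,b) = (a-1)/(a+b-2)
= (23-1)/(23+28-2) = 0.449
Check: 0.47 <= 0.449 <= 0.65?
Result: 0

0


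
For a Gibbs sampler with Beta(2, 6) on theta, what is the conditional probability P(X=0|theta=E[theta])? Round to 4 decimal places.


E[theta] = 2/(2+6) = 0.25
P(X=0|theta) = 1 - theta = 0.75

0.75


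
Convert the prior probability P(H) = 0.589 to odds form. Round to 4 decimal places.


P(not H) = 1 - 0.589 = 0.411
Odds = 0.589 / 0.411 = 1.4331

1.4331


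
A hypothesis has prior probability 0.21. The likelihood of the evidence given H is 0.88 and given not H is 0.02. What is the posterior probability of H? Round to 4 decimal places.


Using Bayes' theorem:
P(E) = 0.21 * 0.88 + 0.79 * 0.02
P(E) = 0.2006
P(H|E) = (0.21 * 0.88) / 0.2006 = 0.9212

0.9212


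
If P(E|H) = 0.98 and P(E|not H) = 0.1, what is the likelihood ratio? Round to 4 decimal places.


Likelihood ratio = P(E|H) / P(E|not H)
= 0.98 / 0.1
= 9.8

9.8


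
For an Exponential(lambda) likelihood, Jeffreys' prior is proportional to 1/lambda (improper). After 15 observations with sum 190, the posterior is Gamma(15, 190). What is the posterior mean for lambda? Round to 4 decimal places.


Posterior = Gamma(n, sum_x) = Gamma(15, 190)
Posterior mean = shape/rate = 15/190
= 0.0789

0.0789


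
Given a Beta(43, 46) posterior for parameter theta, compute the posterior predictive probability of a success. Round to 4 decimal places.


For a Beta-Bernoulli model, the predictive probability is the mean:
P(success) = 43/(43+46) = 43/89 = 0.4831

0.4831


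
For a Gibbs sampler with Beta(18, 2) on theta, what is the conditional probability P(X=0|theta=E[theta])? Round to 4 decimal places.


E[theta] = 18/(18+2) = 0.9
P(X=0|theta) = 1 - theta = 0.1

0.1


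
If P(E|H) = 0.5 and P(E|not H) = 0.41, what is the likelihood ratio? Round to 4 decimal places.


Likelihood ratio = P(E|H) / P(E|not H)
= 0.5 / 0.41
= 1.2195

1.2195


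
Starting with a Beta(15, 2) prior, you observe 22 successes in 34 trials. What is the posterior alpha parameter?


For a Beta-Binomial conjugate model:
Posterior alpha = prior alpha + number of successes
= 15 + 22 = 37

37


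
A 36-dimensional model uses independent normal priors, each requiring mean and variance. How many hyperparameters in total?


Per parameter: 2 (mean and variance).
Total = 36 * 2 = 72

72


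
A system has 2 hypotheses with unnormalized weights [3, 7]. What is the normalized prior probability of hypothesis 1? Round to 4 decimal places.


The normalized prior is the weight divided by the total.
Total weight = 10
P(H1) = 3 / 10 = 0.3

0.3


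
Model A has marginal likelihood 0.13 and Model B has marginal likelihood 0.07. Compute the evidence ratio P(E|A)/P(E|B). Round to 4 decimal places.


Evidence ratio = P(E|A) / P(E|B)
= 0.13 / 0.07
= 1.8571

1.8571


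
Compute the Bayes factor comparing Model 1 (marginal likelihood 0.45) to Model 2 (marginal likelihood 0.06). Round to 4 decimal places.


BF12 = marginal likelihood of M1 / marginal likelihood of M2
= 0.45/0.06
= 7.5

7.5


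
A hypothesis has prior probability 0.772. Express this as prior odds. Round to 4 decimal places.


Odds = P(H) / P(not H) = 0.772 / 0.228
= 3.386

3.386


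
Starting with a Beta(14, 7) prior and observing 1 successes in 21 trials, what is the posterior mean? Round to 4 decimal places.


Posterior parameters: alpha = 14 + 1 = 15
beta = 7 + 20 = 27
Posterior mean = alpha / (alpha + beta) = 15 / 42
= 0.3571

0.3571


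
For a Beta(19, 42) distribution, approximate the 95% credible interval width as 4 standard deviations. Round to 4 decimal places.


Variance of Beta(a,b) = ab / ((a+b)^2 * (a+b+1))
= 19*42 / ((61)^2 * 62)
= 0.0035
SD = sqrt(0.0035) = 0.0588
Width = 4 * SD = 0.2353

0.2353


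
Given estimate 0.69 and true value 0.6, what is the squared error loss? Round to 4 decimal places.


Squared error = (estimate - true)^2
Difference = 0.09
Loss = 0.09^2 = 0.0081

0.0081


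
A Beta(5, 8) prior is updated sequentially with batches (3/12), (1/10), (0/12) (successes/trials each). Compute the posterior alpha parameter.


Sequential conjugate updating is equivalent to a single batch update.
Total successes across all batches = 4
alpha_posterior = alpha_prior + total_successes = 5 + 4
= 9

9


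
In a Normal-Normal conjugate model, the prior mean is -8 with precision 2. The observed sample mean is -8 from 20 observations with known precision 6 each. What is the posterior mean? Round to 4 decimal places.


Posterior precision = tau0 + n*tau = 2 + 20*6 = 122
Posterior mean = (tau0*mu0 + n*tau*xbar) / posterior_precision
= (2*-8 + 20*6*-8) / 122
= -976 / 122 = -8.0

-8.0


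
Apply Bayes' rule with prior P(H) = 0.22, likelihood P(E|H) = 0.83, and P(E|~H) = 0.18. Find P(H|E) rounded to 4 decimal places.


Step 1: Compute marginal P(E) = P(E|H)P(H) + P(E|~H)P(~H)
= 0.83*0.22 + 0.18*0.78 = 0.323
Step 2: P(H|E) = P(E|H)P(H)/P(E) = 0.1826/0.323
= 0.5653

0.5653


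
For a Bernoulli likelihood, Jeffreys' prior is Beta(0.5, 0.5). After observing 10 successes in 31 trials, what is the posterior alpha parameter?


Jeffreys' prior for Bernoulli is Beta(0.5, 0.5).
Posterior is Beta(0.5 + k, 0.5 + n - k).
Posterior alpha = 0.5 + k = 0.5 + 10 = 10.5

10.5


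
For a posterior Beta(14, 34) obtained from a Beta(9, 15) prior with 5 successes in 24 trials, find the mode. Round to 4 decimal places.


Mode = (alpha - 1) / (alpha + beta - 2)
= 13 / 46
= 0.2826

0.2826


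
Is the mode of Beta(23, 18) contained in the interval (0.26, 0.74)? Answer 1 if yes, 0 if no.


Mode = (a-1)/(a+b-2) = 22/39 = 0.5641
Interval: (0.26, 0.74)
Contains mode? 1

1


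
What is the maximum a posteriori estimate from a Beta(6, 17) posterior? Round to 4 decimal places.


The MAP estimate equals the mode of the distribution.
Mode of Beta(a,b) = (a-1)/(a+b-2)
= 5/21
= 0.2381

0.2381


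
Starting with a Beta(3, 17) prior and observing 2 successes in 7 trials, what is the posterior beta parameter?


Posterior beta = prior beta + failures
Failures = 7 - 2 = 5
beta_post = 17 + 5 = 22

22


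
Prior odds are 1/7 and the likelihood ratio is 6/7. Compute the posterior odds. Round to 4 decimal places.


Posterior odds = prior odds * likelihood ratio
= (1/7) * (6/7)
= 6 / 49
= 0.1224

0.1224


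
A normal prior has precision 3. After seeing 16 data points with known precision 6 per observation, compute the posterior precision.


In the conjugate normal model, precisions add:
tau_posterior = tau_prior + n * tau_data
= 3 + 16*6 = 99

99


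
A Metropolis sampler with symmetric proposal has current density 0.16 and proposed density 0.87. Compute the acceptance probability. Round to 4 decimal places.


For symmetric proposals, acceptance = min(1, pi(x*)/pi(x))
= min(1, 0.87/0.16)
= min(1, 5.4375) = 1.0

1.0


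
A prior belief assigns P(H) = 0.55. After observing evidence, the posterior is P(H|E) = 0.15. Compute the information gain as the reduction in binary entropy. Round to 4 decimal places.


H(prior) = -0.55*log2(0.55) - 0.45*log2(0.45)
= 0.9928
H(post) = -0.15*log2(0.15) - 0.85*log2(0.85)
= 0.6098
IG = 0.9928 - 0.6098 = 0.3829

0.3829


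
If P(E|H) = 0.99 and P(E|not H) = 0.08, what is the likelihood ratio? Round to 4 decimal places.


Likelihood ratio = P(E|H) / P(E|not H)
= 0.99 / 0.08
= 12.375

12.375


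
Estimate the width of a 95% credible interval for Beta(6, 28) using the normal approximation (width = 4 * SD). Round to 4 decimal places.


For Beta(a,b): Var = ab/((a+b)^2(a+b+1))
Var = 0.0042, SD = 0.0644
Approximate 95% CI width = 4 * 0.0644 = 0.2578

0.2578


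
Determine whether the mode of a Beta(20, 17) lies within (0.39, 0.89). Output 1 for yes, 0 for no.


First find the mode: (a-1)/(a+b-2) = 0.5429
Is 0.5429 in (0.39, 0.89)? 1

1


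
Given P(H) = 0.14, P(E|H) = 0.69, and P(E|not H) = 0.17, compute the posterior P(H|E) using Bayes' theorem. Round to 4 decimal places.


By Bayes' theorem: P(H|E) = P(E|H)*P(H) / P(E)
P(E) = P(E|H)*P(H) + P(E|not H)*P(not H)
P(E) = 0.69*0.14 + 0.17*0.86 = 0.2428
P(H|E) = 0.69*0.14 / 0.2428 = 0.3979

0.3979


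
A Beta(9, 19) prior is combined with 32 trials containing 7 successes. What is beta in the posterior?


In conjugate updating:
beta_posterior = beta_prior + (n - k)
= 19 + (32 - 7)
= 19 + 25 = 44

44


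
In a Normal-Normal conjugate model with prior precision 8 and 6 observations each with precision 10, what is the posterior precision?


Posterior precision = prior precision + n * observation precision
= 8 + 6 * 10
= 8 + 60 = 68

68


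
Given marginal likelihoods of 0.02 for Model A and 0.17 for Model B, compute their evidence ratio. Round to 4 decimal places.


Ratio = ML(A) / ML(B) = 0.02/0.17
= 0.1176

0.1176


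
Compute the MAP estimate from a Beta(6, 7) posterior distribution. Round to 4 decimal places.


MAP = mode of Beta distribution
= (alpha - 1)/(alpha + beta - 2)
= (6-1)/(6+7-2)
= 5/11 = 0.4545

0.4545


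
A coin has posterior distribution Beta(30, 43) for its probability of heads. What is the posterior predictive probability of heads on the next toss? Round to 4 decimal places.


Posterior predictive = E[theta] = alpha/(alpha+beta)
= 30/73
= 0.411

0.411


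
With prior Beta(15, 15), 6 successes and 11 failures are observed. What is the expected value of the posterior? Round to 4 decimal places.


Posterior = Beta(21, 26)
E[theta] = alpha/(alpha+beta)
= 21/47 = 0.4468

0.4468


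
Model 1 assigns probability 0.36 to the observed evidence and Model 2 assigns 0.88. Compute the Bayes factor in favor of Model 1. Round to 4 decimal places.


BF = P(data|M1) / P(data|M2)
= 0.36 / 0.88 = 0.4091

0.4091


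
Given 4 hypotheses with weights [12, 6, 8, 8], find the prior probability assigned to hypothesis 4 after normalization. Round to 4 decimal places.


To normalize, divide each weight by the sum of all weights.
Sum = 34
Prior(H4) = 8/34 = 0.2353

0.2353


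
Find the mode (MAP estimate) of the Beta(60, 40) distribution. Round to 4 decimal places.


For Beta(a,b) with a,b > 1:
Mode = (a-1)/(a+b-2) = (60-1)/(100-2)
= 59/98 = 0.602

0.602


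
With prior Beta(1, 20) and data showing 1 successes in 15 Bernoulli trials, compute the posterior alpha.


Conjugate update: alpha_posterior = alpha_prior + k
= 1 + 1 = 2

2


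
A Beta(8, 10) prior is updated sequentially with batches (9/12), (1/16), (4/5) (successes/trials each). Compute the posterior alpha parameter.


Sequential conjugate updating is equivalent to a single batch update.
Total successes across all batches = 14
alpha_posterior = alpha_prior + total_successes = 8 + 14
= 22

22


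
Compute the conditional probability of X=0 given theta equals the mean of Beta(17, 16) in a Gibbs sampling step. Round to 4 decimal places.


Mean of Beta(17, 16) = 0.5152
P(X=0 | theta=0.5152) = 0.4848

0.4848


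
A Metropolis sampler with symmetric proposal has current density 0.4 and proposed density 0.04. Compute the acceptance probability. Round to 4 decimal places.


For symmetric proposals, acceptance = min(1, pi(x*)/pi(x))
= min(1, 0.04/0.4)
= min(1, 0.1) = 0.1

0.1


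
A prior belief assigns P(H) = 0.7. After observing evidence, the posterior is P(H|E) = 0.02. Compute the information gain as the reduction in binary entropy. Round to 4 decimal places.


H(prior) = -0.7*log2(0.7) - 0.3*log2(0.3)
= 0.8813
H(post) = -0.02*log2(0.02) - 0.98*log2(0.98)
= 0.1414
IG = 0.8813 - 0.1414 = 0.7399

0.7399
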